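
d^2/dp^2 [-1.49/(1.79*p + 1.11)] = -9.548218/(1.79*p + 1.11)^3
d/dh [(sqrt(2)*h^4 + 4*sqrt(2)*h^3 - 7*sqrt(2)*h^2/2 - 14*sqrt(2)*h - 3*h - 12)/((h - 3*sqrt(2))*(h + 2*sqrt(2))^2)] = (sqrt(2)*h^5 - 89*sqrt(2)*h^3/2 + 8*h^3 - 116*sqrt(2)*h^2 - 8*h^2 - 48*h + 75*sqrt(2)*h + 36 + 120*sqrt(2))/(h^5 - 30*h^3 - 20*sqrt(2)*h^2 + 240*h + 288*sqrt(2))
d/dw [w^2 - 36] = 2*w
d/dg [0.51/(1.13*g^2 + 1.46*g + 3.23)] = (-1.1526*g - 0.7446)/(1.13*g^2 + 1.46*g + 3.23)^2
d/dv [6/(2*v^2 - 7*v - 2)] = 6*(7 - 4*v)/(-2*v^2 + 7*v + 2)^2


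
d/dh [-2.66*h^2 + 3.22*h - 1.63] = 3.22 - 5.32*h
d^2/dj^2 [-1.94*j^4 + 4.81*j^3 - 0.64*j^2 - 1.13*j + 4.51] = -23.28*j^2 + 28.86*j - 1.28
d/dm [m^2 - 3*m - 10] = 2*m - 3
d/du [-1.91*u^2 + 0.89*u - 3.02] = 0.89 - 3.82*u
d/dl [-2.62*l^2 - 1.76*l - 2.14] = -5.24*l - 1.76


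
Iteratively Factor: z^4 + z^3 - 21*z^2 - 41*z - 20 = (z + 1)*(z^3 - 21*z - 20) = (z - 5)*(z + 1)*(z^2 + 5*z + 4) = (z - 5)*(z + 1)*(z + 4)*(z + 1)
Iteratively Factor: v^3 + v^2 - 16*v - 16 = (v + 4)*(v^2 - 3*v - 4) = (v + 1)*(v + 4)*(v - 4)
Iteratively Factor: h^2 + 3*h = (h)*(h + 3)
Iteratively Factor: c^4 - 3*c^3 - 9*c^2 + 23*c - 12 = (c + 3)*(c^3 - 6*c^2 + 9*c - 4) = (c - 4)*(c + 3)*(c^2 - 2*c + 1) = (c - 4)*(c - 1)*(c + 3)*(c - 1)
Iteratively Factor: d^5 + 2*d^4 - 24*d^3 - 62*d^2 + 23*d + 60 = (d + 4)*(d^4 - 2*d^3 - 16*d^2 + 2*d + 15) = (d - 1)*(d + 4)*(d^3 - d^2 - 17*d - 15) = (d - 1)*(d + 1)*(d + 4)*(d^2 - 2*d - 15) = (d - 5)*(d - 1)*(d + 1)*(d + 4)*(d + 3)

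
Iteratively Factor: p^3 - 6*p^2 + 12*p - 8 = (p - 2)*(p^2 - 4*p + 4) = (p - 2)^2*(p - 2)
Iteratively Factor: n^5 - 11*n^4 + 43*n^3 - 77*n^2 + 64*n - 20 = (n - 2)*(n^4 - 9*n^3 + 25*n^2 - 27*n + 10) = (n - 2)*(n - 1)*(n^3 - 8*n^2 + 17*n - 10) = (n - 5)*(n - 2)*(n - 1)*(n^2 - 3*n + 2) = (n - 5)*(n - 2)*(n - 1)^2*(n - 2)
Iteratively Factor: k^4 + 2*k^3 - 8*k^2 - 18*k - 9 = (k + 3)*(k^3 - k^2 - 5*k - 3) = (k + 1)*(k + 3)*(k^2 - 2*k - 3) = (k - 3)*(k + 1)*(k + 3)*(k + 1)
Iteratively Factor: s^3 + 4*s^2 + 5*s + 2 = (s + 1)*(s^2 + 3*s + 2) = (s + 1)^2*(s + 2)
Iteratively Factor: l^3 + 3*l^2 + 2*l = (l + 1)*(l^2 + 2*l) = l*(l + 1)*(l + 2)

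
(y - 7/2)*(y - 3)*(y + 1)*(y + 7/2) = y^4 - 2*y^3 - 61*y^2/4 + 49*y/2 + 147/4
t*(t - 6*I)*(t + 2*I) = t^3 - 4*I*t^2 + 12*t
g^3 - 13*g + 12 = (g - 3)*(g - 1)*(g + 4)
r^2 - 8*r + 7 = (r - 7)*(r - 1)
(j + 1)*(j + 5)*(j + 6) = j^3 + 12*j^2 + 41*j + 30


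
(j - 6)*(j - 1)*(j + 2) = j^3 - 5*j^2 - 8*j + 12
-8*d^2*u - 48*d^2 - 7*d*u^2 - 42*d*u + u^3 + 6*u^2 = (-8*d + u)*(d + u)*(u + 6)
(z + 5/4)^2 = z^2 + 5*z/2 + 25/16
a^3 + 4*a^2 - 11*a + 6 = (a - 1)^2*(a + 6)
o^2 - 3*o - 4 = (o - 4)*(o + 1)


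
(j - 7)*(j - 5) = j^2 - 12*j + 35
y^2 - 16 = (y - 4)*(y + 4)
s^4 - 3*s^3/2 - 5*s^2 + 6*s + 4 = (s - 2)^2*(s + 1/2)*(s + 2)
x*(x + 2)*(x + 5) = x^3 + 7*x^2 + 10*x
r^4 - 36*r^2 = r^2*(r - 6)*(r + 6)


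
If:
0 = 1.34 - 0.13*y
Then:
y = 10.31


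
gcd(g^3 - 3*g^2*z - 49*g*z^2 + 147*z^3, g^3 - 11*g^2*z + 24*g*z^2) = -g + 3*z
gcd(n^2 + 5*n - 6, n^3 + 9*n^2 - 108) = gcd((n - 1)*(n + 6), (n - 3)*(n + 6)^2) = n + 6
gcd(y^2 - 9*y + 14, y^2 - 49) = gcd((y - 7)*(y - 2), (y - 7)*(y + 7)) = y - 7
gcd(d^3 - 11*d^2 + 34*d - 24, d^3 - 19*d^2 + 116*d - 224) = d - 4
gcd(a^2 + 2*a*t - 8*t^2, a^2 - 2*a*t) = -a + 2*t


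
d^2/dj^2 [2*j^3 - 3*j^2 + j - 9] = 12*j - 6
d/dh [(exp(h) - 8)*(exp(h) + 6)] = 2*(exp(h) - 1)*exp(h)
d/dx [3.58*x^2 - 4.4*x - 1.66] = 7.16*x - 4.4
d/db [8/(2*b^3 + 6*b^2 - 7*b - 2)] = 8*(-6*b^2 - 12*b + 7)/(2*b^3 + 6*b^2 - 7*b - 2)^2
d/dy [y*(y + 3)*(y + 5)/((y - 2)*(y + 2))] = (y^4 - 27*y^2 - 64*y - 60)/(y^4 - 8*y^2 + 16)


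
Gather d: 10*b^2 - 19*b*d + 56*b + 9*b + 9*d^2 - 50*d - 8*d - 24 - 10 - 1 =10*b^2 + 65*b + 9*d^2 + d*(-19*b - 58) - 35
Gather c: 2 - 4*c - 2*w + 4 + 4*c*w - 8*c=c*(4*w - 12) - 2*w + 6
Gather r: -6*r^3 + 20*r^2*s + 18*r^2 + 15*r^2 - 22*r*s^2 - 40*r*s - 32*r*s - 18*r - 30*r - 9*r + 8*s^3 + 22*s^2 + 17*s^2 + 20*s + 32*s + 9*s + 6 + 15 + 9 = -6*r^3 + r^2*(20*s + 33) + r*(-22*s^2 - 72*s - 57) + 8*s^3 + 39*s^2 + 61*s + 30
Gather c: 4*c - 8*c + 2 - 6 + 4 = -4*c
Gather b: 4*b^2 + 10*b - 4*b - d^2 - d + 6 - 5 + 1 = 4*b^2 + 6*b - d^2 - d + 2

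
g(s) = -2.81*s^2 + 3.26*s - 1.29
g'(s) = 3.26 - 5.62*s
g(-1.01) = -7.45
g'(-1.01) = 8.94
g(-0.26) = -2.33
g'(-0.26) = 4.72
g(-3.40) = -44.86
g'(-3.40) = 22.37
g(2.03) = -6.25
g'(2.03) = -8.15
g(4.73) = -48.74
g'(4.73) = -23.32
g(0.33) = -0.52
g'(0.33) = 1.41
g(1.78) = -4.39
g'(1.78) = -6.74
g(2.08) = -6.67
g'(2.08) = -8.43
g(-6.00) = -122.01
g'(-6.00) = 36.98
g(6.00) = -82.89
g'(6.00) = -30.46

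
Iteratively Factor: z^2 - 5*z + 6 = (z - 3)*(z - 2)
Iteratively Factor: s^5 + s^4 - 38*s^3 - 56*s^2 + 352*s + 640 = (s - 4)*(s^4 + 5*s^3 - 18*s^2 - 128*s - 160) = (s - 4)*(s + 2)*(s^3 + 3*s^2 - 24*s - 80) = (s - 5)*(s - 4)*(s + 2)*(s^2 + 8*s + 16) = (s - 5)*(s - 4)*(s + 2)*(s + 4)*(s + 4)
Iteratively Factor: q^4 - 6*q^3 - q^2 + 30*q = (q + 2)*(q^3 - 8*q^2 + 15*q) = (q - 5)*(q + 2)*(q^2 - 3*q) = q*(q - 5)*(q + 2)*(q - 3)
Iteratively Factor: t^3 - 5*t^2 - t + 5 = (t + 1)*(t^2 - 6*t + 5) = (t - 5)*(t + 1)*(t - 1)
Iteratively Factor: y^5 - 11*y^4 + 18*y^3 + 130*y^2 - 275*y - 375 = (y - 5)*(y^4 - 6*y^3 - 12*y^2 + 70*y + 75) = (y - 5)^2*(y^3 - y^2 - 17*y - 15) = (y - 5)^3*(y^2 + 4*y + 3) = (y - 5)^3*(y + 3)*(y + 1)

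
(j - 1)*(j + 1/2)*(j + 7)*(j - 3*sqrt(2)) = j^4 - 3*sqrt(2)*j^3 + 13*j^3/2 - 39*sqrt(2)*j^2/2 - 4*j^2 - 7*j/2 + 12*sqrt(2)*j + 21*sqrt(2)/2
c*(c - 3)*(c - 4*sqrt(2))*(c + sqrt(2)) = c^4 - 3*sqrt(2)*c^3 - 3*c^3 - 8*c^2 + 9*sqrt(2)*c^2 + 24*c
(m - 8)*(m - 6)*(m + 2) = m^3 - 12*m^2 + 20*m + 96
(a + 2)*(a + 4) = a^2 + 6*a + 8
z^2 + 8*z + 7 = (z + 1)*(z + 7)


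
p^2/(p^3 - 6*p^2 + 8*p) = p/(p^2 - 6*p + 8)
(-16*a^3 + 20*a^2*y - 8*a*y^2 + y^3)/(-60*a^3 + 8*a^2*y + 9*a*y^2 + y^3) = (8*a^2 - 6*a*y + y^2)/(30*a^2 + 11*a*y + y^2)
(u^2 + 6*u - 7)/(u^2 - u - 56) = (u - 1)/(u - 8)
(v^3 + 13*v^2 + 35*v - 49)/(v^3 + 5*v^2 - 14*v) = (v^2 + 6*v - 7)/(v*(v - 2))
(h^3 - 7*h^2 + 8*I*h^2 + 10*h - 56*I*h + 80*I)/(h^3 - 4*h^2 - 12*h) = (h^3 + h^2*(-7 + 8*I) + 2*h*(5 - 28*I) + 80*I)/(h*(h^2 - 4*h - 12))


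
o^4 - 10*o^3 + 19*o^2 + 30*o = o*(o - 6)*(o - 5)*(o + 1)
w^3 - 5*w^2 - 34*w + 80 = (w - 8)*(w - 2)*(w + 5)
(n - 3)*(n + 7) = n^2 + 4*n - 21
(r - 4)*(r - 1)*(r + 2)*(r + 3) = r^4 - 15*r^2 - 10*r + 24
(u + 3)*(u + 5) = u^2 + 8*u + 15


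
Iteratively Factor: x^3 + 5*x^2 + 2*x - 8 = (x - 1)*(x^2 + 6*x + 8) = (x - 1)*(x + 4)*(x + 2)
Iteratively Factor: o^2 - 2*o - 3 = (o + 1)*(o - 3)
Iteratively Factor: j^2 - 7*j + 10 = (j - 2)*(j - 5)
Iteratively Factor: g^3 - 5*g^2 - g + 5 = (g - 1)*(g^2 - 4*g - 5) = (g - 5)*(g - 1)*(g + 1)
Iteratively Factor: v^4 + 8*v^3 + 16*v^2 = (v + 4)*(v^3 + 4*v^2) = (v + 4)^2*(v^2) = v*(v + 4)^2*(v)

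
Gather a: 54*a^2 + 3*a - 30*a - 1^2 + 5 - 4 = 54*a^2 - 27*a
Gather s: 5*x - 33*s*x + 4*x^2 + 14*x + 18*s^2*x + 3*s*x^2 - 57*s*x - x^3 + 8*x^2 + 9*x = 18*s^2*x + s*(3*x^2 - 90*x) - x^3 + 12*x^2 + 28*x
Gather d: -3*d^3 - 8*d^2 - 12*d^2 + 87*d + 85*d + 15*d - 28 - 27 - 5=-3*d^3 - 20*d^2 + 187*d - 60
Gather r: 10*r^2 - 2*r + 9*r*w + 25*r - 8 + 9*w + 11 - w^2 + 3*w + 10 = 10*r^2 + r*(9*w + 23) - w^2 + 12*w + 13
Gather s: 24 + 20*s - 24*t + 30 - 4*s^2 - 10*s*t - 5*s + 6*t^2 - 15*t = -4*s^2 + s*(15 - 10*t) + 6*t^2 - 39*t + 54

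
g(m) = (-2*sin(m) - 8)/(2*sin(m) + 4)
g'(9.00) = -0.31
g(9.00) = -1.83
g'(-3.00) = -0.57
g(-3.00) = -2.08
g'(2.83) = -0.36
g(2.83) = -1.87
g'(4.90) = 0.36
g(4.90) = -2.97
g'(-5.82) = 0.30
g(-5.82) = -1.82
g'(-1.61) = -0.08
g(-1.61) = -3.00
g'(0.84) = 0.18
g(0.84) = -1.73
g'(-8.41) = -0.80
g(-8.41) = -2.74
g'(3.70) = -0.78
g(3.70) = -2.36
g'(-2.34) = -0.85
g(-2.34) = -2.56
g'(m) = -2*(-2*sin(m) - 8)*cos(m)/(2*sin(m) + 4)^2 - 2*cos(m)/(2*sin(m) + 4)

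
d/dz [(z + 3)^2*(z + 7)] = (z + 3)*(3*z + 17)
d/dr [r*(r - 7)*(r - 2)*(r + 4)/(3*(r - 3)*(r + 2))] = 2*(r^5 - 4*r^4 - 7*r^3 + 28*r^2 + 132*r - 168)/(3*(r^4 - 2*r^3 - 11*r^2 + 12*r + 36))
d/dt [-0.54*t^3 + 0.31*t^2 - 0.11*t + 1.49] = -1.62*t^2 + 0.62*t - 0.11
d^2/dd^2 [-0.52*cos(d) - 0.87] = 0.52*cos(d)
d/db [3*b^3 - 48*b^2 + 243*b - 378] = 9*b^2 - 96*b + 243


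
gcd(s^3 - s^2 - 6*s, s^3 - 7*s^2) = s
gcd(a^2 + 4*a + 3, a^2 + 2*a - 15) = 1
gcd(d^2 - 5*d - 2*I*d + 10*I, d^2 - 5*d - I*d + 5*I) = d - 5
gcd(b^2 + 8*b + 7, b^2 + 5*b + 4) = b + 1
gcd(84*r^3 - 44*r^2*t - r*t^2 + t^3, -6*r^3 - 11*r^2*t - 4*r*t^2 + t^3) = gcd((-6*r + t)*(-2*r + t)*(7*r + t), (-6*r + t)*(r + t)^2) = 6*r - t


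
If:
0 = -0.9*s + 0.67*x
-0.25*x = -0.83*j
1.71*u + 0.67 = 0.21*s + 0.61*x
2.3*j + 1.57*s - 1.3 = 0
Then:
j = 0.21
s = 0.52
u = -0.08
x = 0.70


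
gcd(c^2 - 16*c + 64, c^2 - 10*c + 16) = c - 8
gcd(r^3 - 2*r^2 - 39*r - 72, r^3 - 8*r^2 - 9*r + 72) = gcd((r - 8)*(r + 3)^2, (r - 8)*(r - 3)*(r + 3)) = r^2 - 5*r - 24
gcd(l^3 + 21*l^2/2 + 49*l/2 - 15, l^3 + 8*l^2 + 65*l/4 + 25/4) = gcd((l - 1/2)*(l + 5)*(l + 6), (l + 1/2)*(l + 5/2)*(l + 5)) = l + 5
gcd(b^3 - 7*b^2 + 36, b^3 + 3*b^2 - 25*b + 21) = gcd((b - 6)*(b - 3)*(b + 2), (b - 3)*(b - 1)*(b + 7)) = b - 3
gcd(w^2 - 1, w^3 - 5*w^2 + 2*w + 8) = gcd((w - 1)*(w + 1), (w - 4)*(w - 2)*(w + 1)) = w + 1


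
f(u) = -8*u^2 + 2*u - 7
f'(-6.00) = 98.00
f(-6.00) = -307.00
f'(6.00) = -94.00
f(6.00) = -283.00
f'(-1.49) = 25.84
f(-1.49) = -27.74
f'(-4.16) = 68.56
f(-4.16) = -153.76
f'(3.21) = -49.36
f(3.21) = -83.01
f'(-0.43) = 8.88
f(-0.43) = -9.34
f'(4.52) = -70.32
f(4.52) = -161.40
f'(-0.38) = 8.08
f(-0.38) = -8.92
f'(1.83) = -27.28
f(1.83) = -30.13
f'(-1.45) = 25.20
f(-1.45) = -26.72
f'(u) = 2 - 16*u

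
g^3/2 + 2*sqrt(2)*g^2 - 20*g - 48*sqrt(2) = (g/2 + sqrt(2))*(g - 4*sqrt(2))*(g + 6*sqrt(2))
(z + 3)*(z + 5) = z^2 + 8*z + 15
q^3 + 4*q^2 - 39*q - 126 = (q - 6)*(q + 3)*(q + 7)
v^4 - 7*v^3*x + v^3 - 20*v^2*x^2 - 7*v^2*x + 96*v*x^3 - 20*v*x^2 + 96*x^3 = (v + 1)*(v - 8*x)*(v - 3*x)*(v + 4*x)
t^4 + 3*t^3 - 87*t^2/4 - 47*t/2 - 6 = (t - 4)*(t + 1/2)^2*(t + 6)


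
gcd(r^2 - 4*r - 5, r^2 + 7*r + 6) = r + 1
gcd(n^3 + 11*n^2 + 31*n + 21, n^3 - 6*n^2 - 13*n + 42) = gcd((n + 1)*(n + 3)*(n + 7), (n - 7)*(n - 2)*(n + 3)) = n + 3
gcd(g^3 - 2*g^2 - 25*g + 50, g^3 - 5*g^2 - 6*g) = 1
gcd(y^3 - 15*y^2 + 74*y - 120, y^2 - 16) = y - 4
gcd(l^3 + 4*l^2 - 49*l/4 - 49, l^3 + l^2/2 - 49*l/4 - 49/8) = l^2 - 49/4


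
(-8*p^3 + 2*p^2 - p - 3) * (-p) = 8*p^4 - 2*p^3 + p^2 + 3*p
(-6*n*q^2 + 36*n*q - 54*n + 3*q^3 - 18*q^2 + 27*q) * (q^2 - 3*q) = -6*n*q^4 + 54*n*q^3 - 162*n*q^2 + 162*n*q + 3*q^5 - 27*q^4 + 81*q^3 - 81*q^2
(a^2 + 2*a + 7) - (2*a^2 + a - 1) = -a^2 + a + 8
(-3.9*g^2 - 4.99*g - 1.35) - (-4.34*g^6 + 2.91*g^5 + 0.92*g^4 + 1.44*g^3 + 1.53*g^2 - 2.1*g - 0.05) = 4.34*g^6 - 2.91*g^5 - 0.92*g^4 - 1.44*g^3 - 5.43*g^2 - 2.89*g - 1.3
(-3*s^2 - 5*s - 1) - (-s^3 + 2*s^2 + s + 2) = s^3 - 5*s^2 - 6*s - 3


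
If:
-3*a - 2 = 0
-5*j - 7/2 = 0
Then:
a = -2/3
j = -7/10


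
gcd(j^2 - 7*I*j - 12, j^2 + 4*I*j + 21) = j - 3*I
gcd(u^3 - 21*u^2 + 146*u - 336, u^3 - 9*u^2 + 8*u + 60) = u - 6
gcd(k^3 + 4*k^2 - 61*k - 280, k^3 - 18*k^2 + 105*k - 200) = k - 8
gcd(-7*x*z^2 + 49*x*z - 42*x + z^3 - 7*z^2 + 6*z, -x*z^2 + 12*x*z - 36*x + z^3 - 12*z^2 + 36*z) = z - 6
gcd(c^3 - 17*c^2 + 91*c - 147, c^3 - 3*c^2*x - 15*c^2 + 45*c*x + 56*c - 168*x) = c - 7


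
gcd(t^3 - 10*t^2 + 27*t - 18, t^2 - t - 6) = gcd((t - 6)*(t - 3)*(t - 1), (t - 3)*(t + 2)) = t - 3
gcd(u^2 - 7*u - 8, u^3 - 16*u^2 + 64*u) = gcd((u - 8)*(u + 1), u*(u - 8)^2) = u - 8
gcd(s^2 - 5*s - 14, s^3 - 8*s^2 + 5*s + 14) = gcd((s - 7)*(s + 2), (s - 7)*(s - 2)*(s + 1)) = s - 7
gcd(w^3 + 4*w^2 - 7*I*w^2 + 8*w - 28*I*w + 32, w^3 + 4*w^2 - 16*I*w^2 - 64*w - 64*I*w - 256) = w^2 + w*(4 - 8*I) - 32*I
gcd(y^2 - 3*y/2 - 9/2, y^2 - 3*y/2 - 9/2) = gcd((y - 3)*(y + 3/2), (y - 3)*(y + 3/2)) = y^2 - 3*y/2 - 9/2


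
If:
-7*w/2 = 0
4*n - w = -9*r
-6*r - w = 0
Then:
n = 0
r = 0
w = 0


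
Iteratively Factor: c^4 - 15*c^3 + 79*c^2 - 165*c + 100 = (c - 4)*(c^3 - 11*c^2 + 35*c - 25) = (c - 5)*(c - 4)*(c^2 - 6*c + 5) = (c - 5)^2*(c - 4)*(c - 1)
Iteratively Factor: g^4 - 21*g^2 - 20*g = (g - 5)*(g^3 + 5*g^2 + 4*g) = g*(g - 5)*(g^2 + 5*g + 4) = g*(g - 5)*(g + 1)*(g + 4)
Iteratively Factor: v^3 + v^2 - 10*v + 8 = (v - 2)*(v^2 + 3*v - 4) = (v - 2)*(v - 1)*(v + 4)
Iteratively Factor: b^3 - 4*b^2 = (b - 4)*(b^2) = b*(b - 4)*(b)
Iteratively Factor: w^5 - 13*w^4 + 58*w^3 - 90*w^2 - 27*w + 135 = (w - 5)*(w^4 - 8*w^3 + 18*w^2 - 27) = (w - 5)*(w - 3)*(w^3 - 5*w^2 + 3*w + 9) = (w - 5)*(w - 3)^2*(w^2 - 2*w - 3) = (w - 5)*(w - 3)^2*(w + 1)*(w - 3)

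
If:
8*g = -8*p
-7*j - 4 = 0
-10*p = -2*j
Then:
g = 4/35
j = -4/7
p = -4/35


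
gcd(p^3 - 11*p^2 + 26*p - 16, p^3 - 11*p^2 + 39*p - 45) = 1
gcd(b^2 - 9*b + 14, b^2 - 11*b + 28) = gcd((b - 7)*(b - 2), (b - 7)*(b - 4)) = b - 7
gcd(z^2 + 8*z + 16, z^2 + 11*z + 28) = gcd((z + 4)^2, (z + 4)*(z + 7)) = z + 4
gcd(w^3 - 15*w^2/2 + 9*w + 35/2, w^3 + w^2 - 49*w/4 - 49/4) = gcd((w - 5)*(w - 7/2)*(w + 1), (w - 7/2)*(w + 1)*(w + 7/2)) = w^2 - 5*w/2 - 7/2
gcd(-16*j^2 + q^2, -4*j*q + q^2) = -4*j + q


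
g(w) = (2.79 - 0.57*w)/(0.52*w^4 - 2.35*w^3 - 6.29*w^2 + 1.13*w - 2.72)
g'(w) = (2.79 - 0.57*w)*(-2.08*w^3 + 7.05*w^2 + 12.58*w - 1.13)/(0.52*w^4 - 2.35*w^3 - 6.29*w^2 + 1.13*w - 2.72)^2 - 0.57/(0.52*w^4 - 2.35*w^3 - 6.29*w^2 + 1.13*w - 2.72) = (0.8892*w^4 - 8.4822*w^3 + 16.0842*w^2 + 35.0982*w - 1.6023)/(0.2704*w^8 - 2.444*w^7 - 1.0191*w^6 + 30.7382*w^5 + 31.4243*w^4 - 1.4314*w^3 + 35.4945*w^2 - 6.1472*w + 7.3984)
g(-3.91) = 0.03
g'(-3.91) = 0.03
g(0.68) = -0.44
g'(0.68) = 0.90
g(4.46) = -0.00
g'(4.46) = 0.00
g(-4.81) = 0.01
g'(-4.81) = 0.01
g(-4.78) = 0.01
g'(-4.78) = 0.01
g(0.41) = -0.74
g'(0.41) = 1.25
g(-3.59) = 0.05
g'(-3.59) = 0.05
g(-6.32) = 0.01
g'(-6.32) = 0.00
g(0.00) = -1.03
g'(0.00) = -0.22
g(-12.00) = 0.00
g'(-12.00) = 0.00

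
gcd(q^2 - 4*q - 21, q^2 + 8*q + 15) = q + 3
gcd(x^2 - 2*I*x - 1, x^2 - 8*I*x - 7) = x - I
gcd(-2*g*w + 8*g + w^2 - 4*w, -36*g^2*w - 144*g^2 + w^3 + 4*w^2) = 1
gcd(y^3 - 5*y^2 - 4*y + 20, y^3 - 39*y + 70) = y^2 - 7*y + 10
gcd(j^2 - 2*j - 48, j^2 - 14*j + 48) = j - 8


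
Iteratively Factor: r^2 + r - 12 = (r + 4)*(r - 3)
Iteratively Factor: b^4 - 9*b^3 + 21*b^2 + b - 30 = (b + 1)*(b^3 - 10*b^2 + 31*b - 30) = (b - 2)*(b + 1)*(b^2 - 8*b + 15) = (b - 5)*(b - 2)*(b + 1)*(b - 3)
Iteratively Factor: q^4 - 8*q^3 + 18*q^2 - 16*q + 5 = (q - 5)*(q^3 - 3*q^2 + 3*q - 1) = (q - 5)*(q - 1)*(q^2 - 2*q + 1) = (q - 5)*(q - 1)^2*(q - 1)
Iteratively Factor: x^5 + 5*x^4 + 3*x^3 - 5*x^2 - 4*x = (x + 4)*(x^4 + x^3 - x^2 - x) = (x + 1)*(x + 4)*(x^3 - x) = (x - 1)*(x + 1)*(x + 4)*(x^2 + x) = x*(x - 1)*(x + 1)*(x + 4)*(x + 1)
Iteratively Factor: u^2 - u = (u)*(u - 1)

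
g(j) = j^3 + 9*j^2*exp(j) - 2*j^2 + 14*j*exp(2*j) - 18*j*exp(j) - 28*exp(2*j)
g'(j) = 9*j^2*exp(j) + 3*j^2 + 28*j*exp(2*j) - 4*j - 42*exp(2*j) - 18*exp(j)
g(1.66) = -159.32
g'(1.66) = 161.31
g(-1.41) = 0.94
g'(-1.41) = 6.72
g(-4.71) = -146.30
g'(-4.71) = 87.01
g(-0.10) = -22.38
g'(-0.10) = -52.45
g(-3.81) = -79.97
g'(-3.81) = 61.21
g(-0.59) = -4.42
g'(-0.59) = -22.82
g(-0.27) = -14.47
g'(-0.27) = -40.82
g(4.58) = 353891.68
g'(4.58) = 836759.94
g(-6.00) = -286.93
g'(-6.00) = 132.76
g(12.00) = 3708652874792.82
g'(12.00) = 7788009907181.41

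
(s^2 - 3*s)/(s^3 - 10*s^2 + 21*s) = 1/(s - 7)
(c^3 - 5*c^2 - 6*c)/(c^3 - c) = (c - 6)/(c - 1)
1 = 1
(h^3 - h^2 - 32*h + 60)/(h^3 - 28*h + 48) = (h - 5)/(h - 4)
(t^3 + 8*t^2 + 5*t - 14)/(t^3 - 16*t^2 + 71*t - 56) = (t^2 + 9*t + 14)/(t^2 - 15*t + 56)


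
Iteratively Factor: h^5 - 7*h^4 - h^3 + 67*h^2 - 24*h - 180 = (h + 2)*(h^4 - 9*h^3 + 17*h^2 + 33*h - 90) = (h - 5)*(h + 2)*(h^3 - 4*h^2 - 3*h + 18) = (h - 5)*(h - 3)*(h + 2)*(h^2 - h - 6) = (h - 5)*(h - 3)*(h + 2)^2*(h - 3)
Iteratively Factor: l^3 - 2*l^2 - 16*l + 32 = (l + 4)*(l^2 - 6*l + 8) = (l - 2)*(l + 4)*(l - 4)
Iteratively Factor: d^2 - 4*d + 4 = (d - 2)*(d - 2)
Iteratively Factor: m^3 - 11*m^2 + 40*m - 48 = (m - 4)*(m^2 - 7*m + 12) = (m - 4)*(m - 3)*(m - 4)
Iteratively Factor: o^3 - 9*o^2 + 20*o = (o - 4)*(o^2 - 5*o) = (o - 5)*(o - 4)*(o)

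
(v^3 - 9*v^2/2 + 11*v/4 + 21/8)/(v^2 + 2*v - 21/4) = (4*v^2 - 12*v - 7)/(2*(2*v + 7))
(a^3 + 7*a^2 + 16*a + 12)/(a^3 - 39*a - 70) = (a^2 + 5*a + 6)/(a^2 - 2*a - 35)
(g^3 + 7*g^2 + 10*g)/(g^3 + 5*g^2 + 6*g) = (g + 5)/(g + 3)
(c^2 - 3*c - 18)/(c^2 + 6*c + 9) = (c - 6)/(c + 3)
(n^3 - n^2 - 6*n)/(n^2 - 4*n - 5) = n*(-n^2 + n + 6)/(-n^2 + 4*n + 5)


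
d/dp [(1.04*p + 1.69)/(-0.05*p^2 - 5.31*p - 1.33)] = (0.052*p^2 + 0.169*p + 7.5907)/(0.0025*p^4 + 0.531*p^3 + 28.3291*p^2 + 14.1246*p + 1.7689)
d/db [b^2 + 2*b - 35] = 2*b + 2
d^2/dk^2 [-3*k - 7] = 0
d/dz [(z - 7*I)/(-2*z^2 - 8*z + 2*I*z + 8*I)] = (-z^2 - 4*z + I*z + (z - 7*I)*(2*z + 4 - I) + 4*I)/(2*(z^2 + 4*z - I*z - 4*I)^2)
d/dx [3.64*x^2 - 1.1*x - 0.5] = 7.28*x - 1.1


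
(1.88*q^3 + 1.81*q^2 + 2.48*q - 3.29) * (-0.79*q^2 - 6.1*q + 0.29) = -1.4852*q^5 - 12.8979*q^4 - 12.455*q^3 - 12.004*q^2 + 20.7882*q - 0.9541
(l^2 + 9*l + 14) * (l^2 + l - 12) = l^4 + 10*l^3 + 11*l^2 - 94*l - 168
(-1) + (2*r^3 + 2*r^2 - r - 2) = 2*r^3 + 2*r^2 - r - 3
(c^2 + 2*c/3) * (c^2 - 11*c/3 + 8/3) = c^4 - 3*c^3 + 2*c^2/9 + 16*c/9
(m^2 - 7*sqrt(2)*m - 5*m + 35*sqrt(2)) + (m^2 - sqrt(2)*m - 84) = 2*m^2 - 8*sqrt(2)*m - 5*m - 84 + 35*sqrt(2)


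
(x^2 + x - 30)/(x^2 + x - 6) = (x^2 + x - 30)/(x^2 + x - 6)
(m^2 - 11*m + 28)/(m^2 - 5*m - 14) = (m - 4)/(m + 2)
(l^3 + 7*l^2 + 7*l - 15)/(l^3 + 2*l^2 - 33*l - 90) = (l - 1)/(l - 6)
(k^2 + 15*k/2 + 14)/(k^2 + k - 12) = (k + 7/2)/(k - 3)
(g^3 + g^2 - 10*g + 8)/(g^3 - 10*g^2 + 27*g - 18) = (g^2 + 2*g - 8)/(g^2 - 9*g + 18)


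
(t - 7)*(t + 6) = t^2 - t - 42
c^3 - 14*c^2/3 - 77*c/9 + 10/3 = (c - 6)*(c - 1/3)*(c + 5/3)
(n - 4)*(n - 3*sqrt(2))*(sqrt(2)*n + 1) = sqrt(2)*n^3 - 4*sqrt(2)*n^2 - 5*n^2 - 3*sqrt(2)*n + 20*n + 12*sqrt(2)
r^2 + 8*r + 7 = (r + 1)*(r + 7)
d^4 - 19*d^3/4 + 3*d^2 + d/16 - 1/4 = (d - 4)*(d - 1/2)^2*(d + 1/4)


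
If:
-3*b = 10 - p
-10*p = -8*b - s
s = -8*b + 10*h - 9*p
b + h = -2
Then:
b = -210/67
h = 76/67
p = 40/67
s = 2080/67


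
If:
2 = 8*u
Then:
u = 1/4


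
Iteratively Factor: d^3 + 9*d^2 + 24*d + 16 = (d + 4)*(d^2 + 5*d + 4) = (d + 1)*(d + 4)*(d + 4)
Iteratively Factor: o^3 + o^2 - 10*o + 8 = (o - 1)*(o^2 + 2*o - 8) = (o - 2)*(o - 1)*(o + 4)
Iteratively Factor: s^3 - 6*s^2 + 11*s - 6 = (s - 2)*(s^2 - 4*s + 3) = (s - 2)*(s - 1)*(s - 3)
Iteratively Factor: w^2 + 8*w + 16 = (w + 4)*(w + 4)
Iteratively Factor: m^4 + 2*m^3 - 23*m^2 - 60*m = (m - 5)*(m^3 + 7*m^2 + 12*m) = (m - 5)*(m + 3)*(m^2 + 4*m) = m*(m - 5)*(m + 3)*(m + 4)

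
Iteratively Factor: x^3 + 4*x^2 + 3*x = (x + 3)*(x^2 + x) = x*(x + 3)*(x + 1)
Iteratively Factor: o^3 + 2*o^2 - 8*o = (o)*(o^2 + 2*o - 8) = o*(o - 2)*(o + 4)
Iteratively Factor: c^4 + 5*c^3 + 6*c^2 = (c)*(c^3 + 5*c^2 + 6*c) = c*(c + 3)*(c^2 + 2*c) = c*(c + 2)*(c + 3)*(c)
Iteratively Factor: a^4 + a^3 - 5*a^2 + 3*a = (a + 3)*(a^3 - 2*a^2 + a) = (a - 1)*(a + 3)*(a^2 - a) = a*(a - 1)*(a + 3)*(a - 1)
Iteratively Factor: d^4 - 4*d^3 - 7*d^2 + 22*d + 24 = (d - 3)*(d^3 - d^2 - 10*d - 8) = (d - 3)*(d + 2)*(d^2 - 3*d - 4) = (d - 3)*(d + 1)*(d + 2)*(d - 4)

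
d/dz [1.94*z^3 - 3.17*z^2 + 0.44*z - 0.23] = 5.82*z^2 - 6.34*z + 0.44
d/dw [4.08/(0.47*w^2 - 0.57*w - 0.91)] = (2.3256 - 3.8352*w)/(-0.47*w^2 + 0.57*w + 0.91)^2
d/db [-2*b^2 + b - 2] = 1 - 4*b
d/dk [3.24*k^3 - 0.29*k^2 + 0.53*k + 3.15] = 9.72*k^2 - 0.58*k + 0.53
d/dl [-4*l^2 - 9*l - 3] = -8*l - 9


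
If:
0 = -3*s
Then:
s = 0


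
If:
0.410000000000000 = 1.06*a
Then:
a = 0.39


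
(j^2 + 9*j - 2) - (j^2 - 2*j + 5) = 11*j - 7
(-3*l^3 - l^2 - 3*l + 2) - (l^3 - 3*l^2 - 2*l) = -4*l^3 + 2*l^2 - l + 2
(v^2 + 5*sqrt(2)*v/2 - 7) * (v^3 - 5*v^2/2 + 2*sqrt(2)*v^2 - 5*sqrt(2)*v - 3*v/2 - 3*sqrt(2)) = v^5 - 5*v^4/2 + 9*sqrt(2)*v^4/2 - 45*sqrt(2)*v^3/4 + 3*v^3/2 - 83*sqrt(2)*v^2/4 - 15*v^2/2 - 9*v/2 + 35*sqrt(2)*v + 21*sqrt(2)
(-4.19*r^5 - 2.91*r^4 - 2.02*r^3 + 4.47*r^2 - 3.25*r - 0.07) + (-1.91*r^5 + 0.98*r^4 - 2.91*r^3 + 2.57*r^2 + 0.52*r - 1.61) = -6.1*r^5 - 1.93*r^4 - 4.93*r^3 + 7.04*r^2 - 2.73*r - 1.68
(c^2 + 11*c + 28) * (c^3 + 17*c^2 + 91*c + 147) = c^5 + 28*c^4 + 306*c^3 + 1624*c^2 + 4165*c + 4116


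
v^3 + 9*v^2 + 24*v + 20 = (v + 2)^2*(v + 5)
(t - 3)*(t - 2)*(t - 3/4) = t^3 - 23*t^2/4 + 39*t/4 - 9/2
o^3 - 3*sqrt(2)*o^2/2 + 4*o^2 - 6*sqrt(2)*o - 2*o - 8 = (o + 4)*(o - 2*sqrt(2))*(o + sqrt(2)/2)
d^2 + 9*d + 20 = (d + 4)*(d + 5)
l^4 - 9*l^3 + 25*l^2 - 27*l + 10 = (l - 5)*(l - 2)*(l - 1)^2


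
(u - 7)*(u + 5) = u^2 - 2*u - 35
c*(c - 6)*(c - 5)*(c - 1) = c^4 - 12*c^3 + 41*c^2 - 30*c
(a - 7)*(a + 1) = a^2 - 6*a - 7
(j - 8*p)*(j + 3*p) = j^2 - 5*j*p - 24*p^2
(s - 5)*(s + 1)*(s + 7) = s^3 + 3*s^2 - 33*s - 35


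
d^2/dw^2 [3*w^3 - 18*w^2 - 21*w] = 18*w - 36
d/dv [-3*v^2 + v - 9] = 1 - 6*v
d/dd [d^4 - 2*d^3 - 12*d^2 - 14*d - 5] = 4*d^3 - 6*d^2 - 24*d - 14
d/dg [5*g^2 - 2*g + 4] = 10*g - 2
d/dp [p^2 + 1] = 2*p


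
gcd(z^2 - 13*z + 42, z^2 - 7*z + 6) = z - 6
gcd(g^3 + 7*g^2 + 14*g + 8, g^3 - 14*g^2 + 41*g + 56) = g + 1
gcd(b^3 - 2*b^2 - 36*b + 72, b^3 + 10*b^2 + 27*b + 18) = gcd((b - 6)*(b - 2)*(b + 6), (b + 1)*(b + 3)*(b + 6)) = b + 6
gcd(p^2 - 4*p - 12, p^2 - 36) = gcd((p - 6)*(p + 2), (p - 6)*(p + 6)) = p - 6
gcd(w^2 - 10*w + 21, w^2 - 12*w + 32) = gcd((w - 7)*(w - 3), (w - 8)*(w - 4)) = 1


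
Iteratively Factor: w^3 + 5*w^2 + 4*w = (w + 1)*(w^2 + 4*w) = (w + 1)*(w + 4)*(w)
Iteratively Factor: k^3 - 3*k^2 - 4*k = (k + 1)*(k^2 - 4*k) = k*(k + 1)*(k - 4)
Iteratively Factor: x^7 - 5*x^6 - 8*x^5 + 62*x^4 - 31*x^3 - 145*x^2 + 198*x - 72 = (x - 4)*(x^6 - x^5 - 12*x^4 + 14*x^3 + 25*x^2 - 45*x + 18) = (x - 4)*(x + 3)*(x^5 - 4*x^4 + 14*x^2 - 17*x + 6) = (x - 4)*(x + 2)*(x + 3)*(x^4 - 6*x^3 + 12*x^2 - 10*x + 3) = (x - 4)*(x - 1)*(x + 2)*(x + 3)*(x^3 - 5*x^2 + 7*x - 3) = (x - 4)*(x - 1)^2*(x + 2)*(x + 3)*(x^2 - 4*x + 3) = (x - 4)*(x - 1)^3*(x + 2)*(x + 3)*(x - 3)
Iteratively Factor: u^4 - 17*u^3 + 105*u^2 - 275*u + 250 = (u - 5)*(u^3 - 12*u^2 + 45*u - 50) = (u - 5)^2*(u^2 - 7*u + 10) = (u - 5)^2*(u - 2)*(u - 5)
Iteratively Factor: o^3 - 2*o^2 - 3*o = (o - 3)*(o^2 + o) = o*(o - 3)*(o + 1)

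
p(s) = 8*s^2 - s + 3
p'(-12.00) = -193.00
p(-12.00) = 1167.00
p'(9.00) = 143.00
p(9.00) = 642.00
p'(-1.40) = -23.40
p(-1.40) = 20.08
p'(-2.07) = -34.12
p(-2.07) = 39.35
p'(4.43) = 69.88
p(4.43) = 155.57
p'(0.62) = 8.92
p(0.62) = 5.46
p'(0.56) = 7.96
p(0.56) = 4.95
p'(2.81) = 43.96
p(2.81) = 63.36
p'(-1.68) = -27.88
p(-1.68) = 27.26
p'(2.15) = 33.40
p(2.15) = 37.83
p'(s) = 16*s - 1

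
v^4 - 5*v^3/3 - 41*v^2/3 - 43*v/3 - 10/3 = (v - 5)*(v + 1/3)*(v + 1)*(v + 2)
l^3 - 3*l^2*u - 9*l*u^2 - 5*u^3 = (l - 5*u)*(l + u)^2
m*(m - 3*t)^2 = m^3 - 6*m^2*t + 9*m*t^2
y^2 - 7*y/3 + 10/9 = (y - 5/3)*(y - 2/3)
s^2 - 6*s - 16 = (s - 8)*(s + 2)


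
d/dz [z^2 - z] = 2*z - 1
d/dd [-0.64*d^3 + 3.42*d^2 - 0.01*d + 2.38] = -1.92*d^2 + 6.84*d - 0.01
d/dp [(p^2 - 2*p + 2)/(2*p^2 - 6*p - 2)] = (-p^2 - 6*p + 8)/(2*(p^4 - 6*p^3 + 7*p^2 + 6*p + 1))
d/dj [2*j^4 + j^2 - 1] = 8*j^3 + 2*j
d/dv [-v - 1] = -1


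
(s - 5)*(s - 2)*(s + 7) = s^3 - 39*s + 70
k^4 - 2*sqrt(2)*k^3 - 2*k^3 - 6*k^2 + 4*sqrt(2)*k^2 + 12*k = k*(k - 2)*(k - 3*sqrt(2))*(k + sqrt(2))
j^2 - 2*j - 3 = (j - 3)*(j + 1)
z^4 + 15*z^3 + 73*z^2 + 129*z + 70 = (z + 1)*(z + 2)*(z + 5)*(z + 7)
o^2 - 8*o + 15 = (o - 5)*(o - 3)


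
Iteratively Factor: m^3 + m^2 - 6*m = (m + 3)*(m^2 - 2*m) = (m - 2)*(m + 3)*(m)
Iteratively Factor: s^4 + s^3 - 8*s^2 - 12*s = (s + 2)*(s^3 - s^2 - 6*s) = (s + 2)^2*(s^2 - 3*s) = s*(s + 2)^2*(s - 3)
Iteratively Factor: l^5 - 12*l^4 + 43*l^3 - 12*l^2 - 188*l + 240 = (l - 4)*(l^4 - 8*l^3 + 11*l^2 + 32*l - 60) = (l - 4)*(l - 2)*(l^3 - 6*l^2 - l + 30) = (l - 4)*(l - 2)*(l + 2)*(l^2 - 8*l + 15) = (l - 5)*(l - 4)*(l - 2)*(l + 2)*(l - 3)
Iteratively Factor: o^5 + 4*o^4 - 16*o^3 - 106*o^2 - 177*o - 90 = (o + 1)*(o^4 + 3*o^3 - 19*o^2 - 87*o - 90) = (o + 1)*(o + 3)*(o^3 - 19*o - 30) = (o + 1)*(o + 2)*(o + 3)*(o^2 - 2*o - 15) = (o - 5)*(o + 1)*(o + 2)*(o + 3)*(o + 3)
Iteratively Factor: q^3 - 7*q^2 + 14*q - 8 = (q - 4)*(q^2 - 3*q + 2) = (q - 4)*(q - 2)*(q - 1)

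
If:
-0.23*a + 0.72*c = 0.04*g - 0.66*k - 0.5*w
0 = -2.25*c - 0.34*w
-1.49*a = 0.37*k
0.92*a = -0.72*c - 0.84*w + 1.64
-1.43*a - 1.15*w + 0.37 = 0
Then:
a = 130.45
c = 24.46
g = -11000.99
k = -525.31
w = -161.89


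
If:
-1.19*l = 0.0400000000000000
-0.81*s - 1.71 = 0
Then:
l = -0.03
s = -2.11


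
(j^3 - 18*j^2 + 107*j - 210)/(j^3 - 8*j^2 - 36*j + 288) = (j^2 - 12*j + 35)/(j^2 - 2*j - 48)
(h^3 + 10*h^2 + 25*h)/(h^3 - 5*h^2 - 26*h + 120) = h*(h + 5)/(h^2 - 10*h + 24)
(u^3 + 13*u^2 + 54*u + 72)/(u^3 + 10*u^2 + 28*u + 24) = (u^2 + 7*u + 12)/(u^2 + 4*u + 4)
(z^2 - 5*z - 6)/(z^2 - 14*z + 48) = (z + 1)/(z - 8)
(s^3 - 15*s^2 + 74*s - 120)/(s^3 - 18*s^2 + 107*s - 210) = (s - 4)/(s - 7)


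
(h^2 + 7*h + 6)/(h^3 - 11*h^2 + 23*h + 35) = (h + 6)/(h^2 - 12*h + 35)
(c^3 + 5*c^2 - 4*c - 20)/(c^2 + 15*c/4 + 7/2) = 4*(c^2 + 3*c - 10)/(4*c + 7)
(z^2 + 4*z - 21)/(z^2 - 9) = (z + 7)/(z + 3)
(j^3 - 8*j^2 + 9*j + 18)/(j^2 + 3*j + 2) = (j^2 - 9*j + 18)/(j + 2)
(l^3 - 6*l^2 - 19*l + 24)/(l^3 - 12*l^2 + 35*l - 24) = (l + 3)/(l - 3)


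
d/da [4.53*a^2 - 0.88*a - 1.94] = 9.06*a - 0.88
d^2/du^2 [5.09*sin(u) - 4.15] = -5.09*sin(u)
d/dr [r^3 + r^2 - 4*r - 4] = 3*r^2 + 2*r - 4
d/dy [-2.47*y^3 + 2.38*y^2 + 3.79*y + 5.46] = -7.41*y^2 + 4.76*y + 3.79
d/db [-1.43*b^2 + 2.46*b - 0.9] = 2.46 - 2.86*b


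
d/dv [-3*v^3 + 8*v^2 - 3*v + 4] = -9*v^2 + 16*v - 3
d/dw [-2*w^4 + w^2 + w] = -8*w^3 + 2*w + 1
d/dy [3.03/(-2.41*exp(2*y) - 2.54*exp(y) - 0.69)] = (14.6046*exp(y) + 7.6962)*exp(y)/(2.41*exp(2*y) + 2.54*exp(y) + 0.69)^2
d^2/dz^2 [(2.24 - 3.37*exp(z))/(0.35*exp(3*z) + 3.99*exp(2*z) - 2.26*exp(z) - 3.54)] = (-1.6513*exp(6*z) - 11.649015*exp(5*z) - 29.9036570000001*exp(4*z) + 54.431188*exp(3*z) - 321.2181*exp(2*z) + 164.958788*exp(z) - 60.152388)*exp(z)/(0.042875*exp(9*z) + 1.466325*exp(8*z) + 15.885555*exp(7*z) + 43.283709*exp(6*z) - 132.236958*exp(5*z) - 91.13265*exp(4*z) + 193.14458*exp(3*z) + 95.76054*exp(2*z) - 84.964248*exp(z) - 44.361864)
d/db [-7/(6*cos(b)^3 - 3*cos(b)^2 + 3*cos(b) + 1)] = 21*(-6*cos(b)^2 + 2*cos(b) - 1)*sin(b)/(6*cos(b)^3 - 3*cos(b)^2 + 3*cos(b) + 1)^2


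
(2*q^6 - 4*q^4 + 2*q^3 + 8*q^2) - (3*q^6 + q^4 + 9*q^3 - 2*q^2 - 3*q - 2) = -q^6 - 5*q^4 - 7*q^3 + 10*q^2 + 3*q + 2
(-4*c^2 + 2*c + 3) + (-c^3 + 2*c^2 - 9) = -c^3 - 2*c^2 + 2*c - 6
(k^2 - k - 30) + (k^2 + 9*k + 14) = 2*k^2 + 8*k - 16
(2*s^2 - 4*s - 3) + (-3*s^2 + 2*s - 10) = -s^2 - 2*s - 13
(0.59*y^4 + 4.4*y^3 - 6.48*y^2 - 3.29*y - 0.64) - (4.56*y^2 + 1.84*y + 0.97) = 0.59*y^4 + 4.4*y^3 - 11.04*y^2 - 5.13*y - 1.61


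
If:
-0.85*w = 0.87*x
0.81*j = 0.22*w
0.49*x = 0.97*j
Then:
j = 0.00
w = 0.00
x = 0.00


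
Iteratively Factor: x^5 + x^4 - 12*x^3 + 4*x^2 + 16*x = (x - 2)*(x^4 + 3*x^3 - 6*x^2 - 8*x) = (x - 2)*(x + 1)*(x^3 + 2*x^2 - 8*x) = (x - 2)^2*(x + 1)*(x^2 + 4*x) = x*(x - 2)^2*(x + 1)*(x + 4)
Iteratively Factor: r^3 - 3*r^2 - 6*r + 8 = (r - 4)*(r^2 + r - 2) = (r - 4)*(r - 1)*(r + 2)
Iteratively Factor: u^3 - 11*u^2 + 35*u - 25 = (u - 1)*(u^2 - 10*u + 25) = (u - 5)*(u - 1)*(u - 5)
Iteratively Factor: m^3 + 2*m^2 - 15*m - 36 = (m + 3)*(m^2 - m - 12) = (m + 3)^2*(m - 4)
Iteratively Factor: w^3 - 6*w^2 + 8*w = (w - 2)*(w^2 - 4*w) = (w - 4)*(w - 2)*(w)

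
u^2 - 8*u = u*(u - 8)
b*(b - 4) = b^2 - 4*b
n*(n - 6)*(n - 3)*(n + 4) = n^4 - 5*n^3 - 18*n^2 + 72*n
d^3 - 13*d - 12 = (d - 4)*(d + 1)*(d + 3)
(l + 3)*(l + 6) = l^2 + 9*l + 18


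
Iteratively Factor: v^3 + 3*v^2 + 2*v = (v + 1)*(v^2 + 2*v) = v*(v + 1)*(v + 2)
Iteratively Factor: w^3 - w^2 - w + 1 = (w - 1)*(w^2 - 1) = (w - 1)^2*(w + 1)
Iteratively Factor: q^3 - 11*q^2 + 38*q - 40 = (q - 5)*(q^2 - 6*q + 8) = (q - 5)*(q - 4)*(q - 2)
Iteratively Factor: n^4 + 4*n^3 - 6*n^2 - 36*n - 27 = (n + 3)*(n^3 + n^2 - 9*n - 9) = (n - 3)*(n + 3)*(n^2 + 4*n + 3) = (n - 3)*(n + 3)^2*(n + 1)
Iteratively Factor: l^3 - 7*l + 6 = (l - 2)*(l^2 + 2*l - 3) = (l - 2)*(l + 3)*(l - 1)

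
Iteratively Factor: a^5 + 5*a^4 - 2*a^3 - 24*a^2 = (a - 2)*(a^4 + 7*a^3 + 12*a^2) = (a - 2)*(a + 4)*(a^3 + 3*a^2) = a*(a - 2)*(a + 4)*(a^2 + 3*a) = a*(a - 2)*(a + 3)*(a + 4)*(a)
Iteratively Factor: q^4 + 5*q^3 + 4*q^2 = (q + 4)*(q^3 + q^2) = q*(q + 4)*(q^2 + q) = q^2*(q + 4)*(q + 1)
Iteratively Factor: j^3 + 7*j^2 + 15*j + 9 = (j + 1)*(j^2 + 6*j + 9) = (j + 1)*(j + 3)*(j + 3)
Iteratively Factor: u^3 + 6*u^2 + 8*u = (u)*(u^2 + 6*u + 8) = u*(u + 2)*(u + 4)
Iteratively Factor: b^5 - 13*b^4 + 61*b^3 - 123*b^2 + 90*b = (b - 3)*(b^4 - 10*b^3 + 31*b^2 - 30*b) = (b - 5)*(b - 3)*(b^3 - 5*b^2 + 6*b) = b*(b - 5)*(b - 3)*(b^2 - 5*b + 6) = b*(b - 5)*(b - 3)^2*(b - 2)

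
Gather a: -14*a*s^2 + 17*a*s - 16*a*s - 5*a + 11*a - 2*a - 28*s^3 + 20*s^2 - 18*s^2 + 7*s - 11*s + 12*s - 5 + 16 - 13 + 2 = a*(-14*s^2 + s + 4) - 28*s^3 + 2*s^2 + 8*s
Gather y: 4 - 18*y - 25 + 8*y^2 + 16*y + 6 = 8*y^2 - 2*y - 15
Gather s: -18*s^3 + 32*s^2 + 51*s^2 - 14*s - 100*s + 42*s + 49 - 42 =-18*s^3 + 83*s^2 - 72*s + 7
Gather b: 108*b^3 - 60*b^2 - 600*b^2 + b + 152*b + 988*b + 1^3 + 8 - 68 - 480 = 108*b^3 - 660*b^2 + 1141*b - 539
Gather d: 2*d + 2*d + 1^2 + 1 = 4*d + 2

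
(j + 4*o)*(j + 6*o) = j^2 + 10*j*o + 24*o^2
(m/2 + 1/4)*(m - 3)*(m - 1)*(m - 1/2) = m^4/2 - 2*m^3 + 11*m^2/8 + m/2 - 3/8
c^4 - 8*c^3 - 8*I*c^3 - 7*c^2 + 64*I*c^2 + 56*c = c*(c - 8)*(c - 7*I)*(c - I)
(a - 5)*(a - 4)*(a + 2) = a^3 - 7*a^2 + 2*a + 40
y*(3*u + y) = 3*u*y + y^2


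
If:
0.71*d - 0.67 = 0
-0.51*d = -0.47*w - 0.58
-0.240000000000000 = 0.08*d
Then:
No Solution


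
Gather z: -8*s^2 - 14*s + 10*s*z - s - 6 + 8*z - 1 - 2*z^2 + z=-8*s^2 - 15*s - 2*z^2 + z*(10*s + 9) - 7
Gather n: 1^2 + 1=2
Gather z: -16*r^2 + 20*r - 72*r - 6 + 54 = -16*r^2 - 52*r + 48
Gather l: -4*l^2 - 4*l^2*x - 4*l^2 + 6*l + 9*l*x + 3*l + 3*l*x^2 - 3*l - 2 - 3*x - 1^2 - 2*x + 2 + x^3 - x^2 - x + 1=l^2*(-4*x - 8) + l*(3*x^2 + 9*x + 6) + x^3 - x^2 - 6*x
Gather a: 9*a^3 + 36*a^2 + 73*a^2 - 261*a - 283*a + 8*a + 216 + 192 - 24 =9*a^3 + 109*a^2 - 536*a + 384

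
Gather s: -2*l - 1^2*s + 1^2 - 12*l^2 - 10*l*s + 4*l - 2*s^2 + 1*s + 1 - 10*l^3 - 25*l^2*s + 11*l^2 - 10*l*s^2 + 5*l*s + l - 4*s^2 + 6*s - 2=-10*l^3 - l^2 + 3*l + s^2*(-10*l - 6) + s*(-25*l^2 - 5*l + 6)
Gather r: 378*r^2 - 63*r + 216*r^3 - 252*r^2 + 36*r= 216*r^3 + 126*r^2 - 27*r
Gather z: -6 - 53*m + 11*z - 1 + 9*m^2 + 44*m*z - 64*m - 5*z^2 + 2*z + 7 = 9*m^2 - 117*m - 5*z^2 + z*(44*m + 13)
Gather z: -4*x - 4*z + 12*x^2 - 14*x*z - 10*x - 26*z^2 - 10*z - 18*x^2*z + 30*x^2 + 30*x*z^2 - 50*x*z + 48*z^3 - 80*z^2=42*x^2 - 14*x + 48*z^3 + z^2*(30*x - 106) + z*(-18*x^2 - 64*x - 14)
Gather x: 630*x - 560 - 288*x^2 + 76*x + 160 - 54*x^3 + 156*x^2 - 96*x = -54*x^3 - 132*x^2 + 610*x - 400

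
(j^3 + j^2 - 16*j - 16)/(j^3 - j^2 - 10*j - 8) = (j + 4)/(j + 2)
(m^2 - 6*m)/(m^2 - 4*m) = (m - 6)/(m - 4)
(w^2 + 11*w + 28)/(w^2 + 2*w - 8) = (w + 7)/(w - 2)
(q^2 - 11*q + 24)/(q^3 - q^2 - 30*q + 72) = (q - 8)/(q^2 + 2*q - 24)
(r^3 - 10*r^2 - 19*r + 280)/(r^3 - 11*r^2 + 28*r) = (r^2 - 3*r - 40)/(r*(r - 4))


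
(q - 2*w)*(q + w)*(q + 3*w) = q^3 + 2*q^2*w - 5*q*w^2 - 6*w^3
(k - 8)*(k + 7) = k^2 - k - 56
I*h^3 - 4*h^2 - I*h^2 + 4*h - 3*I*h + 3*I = (h + I)*(h + 3*I)*(I*h - I)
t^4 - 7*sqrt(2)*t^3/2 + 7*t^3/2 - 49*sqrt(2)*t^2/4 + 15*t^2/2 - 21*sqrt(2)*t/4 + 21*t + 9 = (t + 1/2)*(t + 3)*(t - 2*sqrt(2))*(t - 3*sqrt(2)/2)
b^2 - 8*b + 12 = (b - 6)*(b - 2)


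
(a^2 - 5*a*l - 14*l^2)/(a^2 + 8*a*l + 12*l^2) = (a - 7*l)/(a + 6*l)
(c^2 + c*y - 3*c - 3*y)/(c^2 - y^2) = (3 - c)/(-c + y)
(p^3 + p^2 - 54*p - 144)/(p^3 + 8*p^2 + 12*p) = (p^2 - 5*p - 24)/(p*(p + 2))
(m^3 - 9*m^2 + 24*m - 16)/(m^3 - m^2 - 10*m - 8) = (m^2 - 5*m + 4)/(m^2 + 3*m + 2)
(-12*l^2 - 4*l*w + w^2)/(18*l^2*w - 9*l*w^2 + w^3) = (2*l + w)/(w*(-3*l + w))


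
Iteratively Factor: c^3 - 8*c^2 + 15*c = (c - 5)*(c^2 - 3*c) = (c - 5)*(c - 3)*(c)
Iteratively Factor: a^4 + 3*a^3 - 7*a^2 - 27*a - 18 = (a - 3)*(a^3 + 6*a^2 + 11*a + 6) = (a - 3)*(a + 3)*(a^2 + 3*a + 2) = (a - 3)*(a + 1)*(a + 3)*(a + 2)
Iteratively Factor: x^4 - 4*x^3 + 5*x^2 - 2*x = (x - 2)*(x^3 - 2*x^2 + x) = (x - 2)*(x - 1)*(x^2 - x) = (x - 2)*(x - 1)^2*(x)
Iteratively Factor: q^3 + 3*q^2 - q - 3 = (q + 1)*(q^2 + 2*q - 3) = (q + 1)*(q + 3)*(q - 1)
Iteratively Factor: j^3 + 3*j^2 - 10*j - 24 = (j - 3)*(j^2 + 6*j + 8) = (j - 3)*(j + 2)*(j + 4)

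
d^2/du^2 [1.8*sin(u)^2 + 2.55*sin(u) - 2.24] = -2.55*sin(u) + 3.6*cos(2*u)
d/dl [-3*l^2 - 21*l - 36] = -6*l - 21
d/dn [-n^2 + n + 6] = 1 - 2*n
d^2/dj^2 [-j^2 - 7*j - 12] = -2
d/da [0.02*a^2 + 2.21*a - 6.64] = 0.04*a + 2.21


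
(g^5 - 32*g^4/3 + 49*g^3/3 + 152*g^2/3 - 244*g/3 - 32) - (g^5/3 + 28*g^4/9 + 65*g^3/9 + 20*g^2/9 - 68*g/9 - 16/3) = 2*g^5/3 - 124*g^4/9 + 82*g^3/9 + 436*g^2/9 - 664*g/9 - 80/3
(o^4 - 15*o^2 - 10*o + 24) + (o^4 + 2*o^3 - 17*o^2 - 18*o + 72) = 2*o^4 + 2*o^3 - 32*o^2 - 28*o + 96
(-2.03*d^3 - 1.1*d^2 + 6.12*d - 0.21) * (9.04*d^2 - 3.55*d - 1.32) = -18.3512*d^5 - 2.7375*d^4 + 61.9094*d^3 - 22.1724*d^2 - 7.3329*d + 0.2772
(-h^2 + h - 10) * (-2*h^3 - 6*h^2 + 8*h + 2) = 2*h^5 + 4*h^4 + 6*h^3 + 66*h^2 - 78*h - 20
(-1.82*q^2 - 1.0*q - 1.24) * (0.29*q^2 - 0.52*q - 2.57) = -0.5278*q^4 + 0.6564*q^3 + 4.8378*q^2 + 3.2148*q + 3.1868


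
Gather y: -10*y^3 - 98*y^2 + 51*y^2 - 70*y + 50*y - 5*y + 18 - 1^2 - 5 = -10*y^3 - 47*y^2 - 25*y + 12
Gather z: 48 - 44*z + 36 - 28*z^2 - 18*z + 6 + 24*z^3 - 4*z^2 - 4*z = 24*z^3 - 32*z^2 - 66*z + 90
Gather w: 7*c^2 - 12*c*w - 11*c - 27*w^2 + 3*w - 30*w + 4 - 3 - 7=7*c^2 - 11*c - 27*w^2 + w*(-12*c - 27) - 6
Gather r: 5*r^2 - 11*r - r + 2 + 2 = 5*r^2 - 12*r + 4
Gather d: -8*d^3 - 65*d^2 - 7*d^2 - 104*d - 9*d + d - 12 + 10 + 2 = -8*d^3 - 72*d^2 - 112*d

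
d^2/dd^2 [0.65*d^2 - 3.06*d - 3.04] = 1.30000000000000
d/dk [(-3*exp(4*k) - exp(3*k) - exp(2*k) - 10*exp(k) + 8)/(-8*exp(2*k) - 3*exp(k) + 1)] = (48*exp(5*k) + 35*exp(4*k) - 6*exp(3*k) - 80*exp(2*k) + 126*exp(k) + 14)*exp(k)/(64*exp(4*k) + 48*exp(3*k) - 7*exp(2*k) - 6*exp(k) + 1)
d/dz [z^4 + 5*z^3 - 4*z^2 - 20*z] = 4*z^3 + 15*z^2 - 8*z - 20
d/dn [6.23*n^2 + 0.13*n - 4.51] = 12.46*n + 0.13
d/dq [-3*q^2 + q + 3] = 1 - 6*q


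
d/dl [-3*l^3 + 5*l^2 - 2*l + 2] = -9*l^2 + 10*l - 2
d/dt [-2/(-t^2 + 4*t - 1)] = 4*(2 - t)/(t^2 - 4*t + 1)^2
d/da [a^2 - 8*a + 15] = 2*a - 8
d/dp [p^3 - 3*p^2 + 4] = 3*p*(p - 2)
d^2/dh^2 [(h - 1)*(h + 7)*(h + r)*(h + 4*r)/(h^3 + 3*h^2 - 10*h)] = 2*(4*h^6*r^2 + 15*h^6*r - 6*h^6 + 72*h^5*r^2 + 45*h^5*r + 90*h^5 + 168*h^4*r^2 + 585*h^4*r + 90*h^4 - 96*h^3*r^2 + 735*h^3*r + 390*h^3 + 84*h^2*r^2 + 2520*h*r^2 - 2800*r^2)/(h^3*(h^6 + 9*h^5 - 3*h^4 - 153*h^3 + 30*h^2 + 900*h - 1000))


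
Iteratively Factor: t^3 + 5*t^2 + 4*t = (t)*(t^2 + 5*t + 4) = t*(t + 1)*(t + 4)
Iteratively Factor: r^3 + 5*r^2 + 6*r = (r + 3)*(r^2 + 2*r) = r*(r + 3)*(r + 2)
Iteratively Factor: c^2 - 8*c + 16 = (c - 4)*(c - 4)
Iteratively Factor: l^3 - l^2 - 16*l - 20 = (l + 2)*(l^2 - 3*l - 10) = (l - 5)*(l + 2)*(l + 2)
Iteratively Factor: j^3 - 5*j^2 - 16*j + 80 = (j + 4)*(j^2 - 9*j + 20) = (j - 4)*(j + 4)*(j - 5)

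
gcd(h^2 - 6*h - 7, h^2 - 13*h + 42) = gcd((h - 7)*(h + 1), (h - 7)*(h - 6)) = h - 7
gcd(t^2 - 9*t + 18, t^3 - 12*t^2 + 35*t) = 1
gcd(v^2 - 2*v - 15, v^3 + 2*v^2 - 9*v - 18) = v + 3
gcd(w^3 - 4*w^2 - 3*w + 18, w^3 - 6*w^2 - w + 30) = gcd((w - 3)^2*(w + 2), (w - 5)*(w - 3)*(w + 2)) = w^2 - w - 6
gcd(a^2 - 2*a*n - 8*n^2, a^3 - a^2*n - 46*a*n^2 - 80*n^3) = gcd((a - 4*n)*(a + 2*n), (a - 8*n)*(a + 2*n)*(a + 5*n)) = a + 2*n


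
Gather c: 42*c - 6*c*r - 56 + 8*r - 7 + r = c*(42 - 6*r) + 9*r - 63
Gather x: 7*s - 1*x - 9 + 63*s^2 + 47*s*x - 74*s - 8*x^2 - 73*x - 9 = 63*s^2 - 67*s - 8*x^2 + x*(47*s - 74) - 18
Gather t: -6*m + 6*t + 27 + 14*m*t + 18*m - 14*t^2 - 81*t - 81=12*m - 14*t^2 + t*(14*m - 75) - 54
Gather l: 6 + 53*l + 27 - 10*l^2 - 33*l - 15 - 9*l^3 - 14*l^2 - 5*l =-9*l^3 - 24*l^2 + 15*l + 18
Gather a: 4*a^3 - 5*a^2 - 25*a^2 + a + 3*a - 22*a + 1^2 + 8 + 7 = 4*a^3 - 30*a^2 - 18*a + 16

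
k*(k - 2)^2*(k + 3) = k^4 - k^3 - 8*k^2 + 12*k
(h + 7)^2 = h^2 + 14*h + 49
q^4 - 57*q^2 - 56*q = q*(q - 8)*(q + 1)*(q + 7)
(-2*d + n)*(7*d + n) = -14*d^2 + 5*d*n + n^2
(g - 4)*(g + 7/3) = g^2 - 5*g/3 - 28/3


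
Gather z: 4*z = 4*z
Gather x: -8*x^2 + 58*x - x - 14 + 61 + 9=-8*x^2 + 57*x + 56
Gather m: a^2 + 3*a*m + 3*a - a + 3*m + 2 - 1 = a^2 + 2*a + m*(3*a + 3) + 1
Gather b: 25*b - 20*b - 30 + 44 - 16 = 5*b - 2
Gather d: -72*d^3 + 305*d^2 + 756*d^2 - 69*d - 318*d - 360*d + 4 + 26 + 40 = -72*d^3 + 1061*d^2 - 747*d + 70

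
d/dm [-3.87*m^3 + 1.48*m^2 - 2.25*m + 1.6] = -11.61*m^2 + 2.96*m - 2.25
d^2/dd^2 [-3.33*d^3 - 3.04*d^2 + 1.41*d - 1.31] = -19.98*d - 6.08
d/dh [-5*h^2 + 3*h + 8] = 3 - 10*h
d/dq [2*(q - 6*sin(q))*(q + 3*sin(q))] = -6*q*cos(q) + 4*q - 6*sin(q) - 36*sin(2*q)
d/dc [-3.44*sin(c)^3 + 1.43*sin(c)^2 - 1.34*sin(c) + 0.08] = (-10.32*sin(c)^2 + 2.86*sin(c) - 1.34)*cos(c)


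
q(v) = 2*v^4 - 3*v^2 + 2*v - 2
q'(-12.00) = -13750.00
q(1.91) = 17.49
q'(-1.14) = -3.01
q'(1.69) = 30.47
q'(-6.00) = -1690.00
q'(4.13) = 540.78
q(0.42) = -1.63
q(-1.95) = 11.61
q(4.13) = 536.96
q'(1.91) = 46.28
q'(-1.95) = -45.62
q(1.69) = 9.13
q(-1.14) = -4.80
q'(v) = 8*v^3 - 6*v + 2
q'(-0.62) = 3.81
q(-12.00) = 41014.00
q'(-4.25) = -586.62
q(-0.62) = -4.10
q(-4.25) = 587.82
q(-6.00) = 2470.00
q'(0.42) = 0.07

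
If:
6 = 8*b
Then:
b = 3/4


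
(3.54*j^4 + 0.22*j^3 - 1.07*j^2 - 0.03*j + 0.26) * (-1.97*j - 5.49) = -6.9738*j^5 - 19.868*j^4 + 0.9001*j^3 + 5.9334*j^2 - 0.3475*j - 1.4274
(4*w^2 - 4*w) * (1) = 4*w^2 - 4*w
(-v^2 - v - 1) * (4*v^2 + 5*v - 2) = -4*v^4 - 9*v^3 - 7*v^2 - 3*v + 2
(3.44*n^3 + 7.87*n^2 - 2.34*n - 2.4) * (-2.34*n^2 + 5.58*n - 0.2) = -8.0496*n^5 + 0.779399999999999*n^4 + 48.7022*n^3 - 9.0152*n^2 - 12.924*n + 0.48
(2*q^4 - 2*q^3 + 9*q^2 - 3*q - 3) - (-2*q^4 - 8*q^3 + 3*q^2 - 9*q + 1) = 4*q^4 + 6*q^3 + 6*q^2 + 6*q - 4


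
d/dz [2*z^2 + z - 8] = 4*z + 1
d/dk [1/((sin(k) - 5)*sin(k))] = (5 - 2*sin(k))*cos(k)/((sin(k) - 5)^2*sin(k)^2)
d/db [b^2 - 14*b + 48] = 2*b - 14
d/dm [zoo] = 0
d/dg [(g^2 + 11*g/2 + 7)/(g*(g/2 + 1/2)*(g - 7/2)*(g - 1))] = 4*(-4*g^5 - 26*g^4 + 21*g^3 + 165*g^2 + 28*g - 49)/(g^2*(4*g^6 - 28*g^5 + 41*g^4 + 56*g^3 - 94*g^2 - 28*g + 49))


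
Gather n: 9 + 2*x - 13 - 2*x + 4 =0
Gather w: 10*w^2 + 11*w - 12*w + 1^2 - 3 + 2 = 10*w^2 - w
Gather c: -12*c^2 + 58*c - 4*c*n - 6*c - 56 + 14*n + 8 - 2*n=-12*c^2 + c*(52 - 4*n) + 12*n - 48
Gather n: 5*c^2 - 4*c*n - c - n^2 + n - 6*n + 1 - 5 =5*c^2 - c - n^2 + n*(-4*c - 5) - 4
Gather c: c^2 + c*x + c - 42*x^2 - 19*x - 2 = c^2 + c*(x + 1) - 42*x^2 - 19*x - 2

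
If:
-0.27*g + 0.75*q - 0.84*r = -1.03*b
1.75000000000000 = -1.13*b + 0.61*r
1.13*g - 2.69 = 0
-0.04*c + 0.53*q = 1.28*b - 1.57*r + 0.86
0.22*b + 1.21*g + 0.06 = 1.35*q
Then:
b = -3.51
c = -30.67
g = 2.38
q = 1.61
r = -3.64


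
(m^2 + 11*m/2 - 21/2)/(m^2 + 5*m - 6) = (2*m^2 + 11*m - 21)/(2*(m^2 + 5*m - 6))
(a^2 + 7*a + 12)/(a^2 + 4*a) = (a + 3)/a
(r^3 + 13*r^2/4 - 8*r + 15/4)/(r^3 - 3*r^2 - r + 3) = (4*r^2 + 17*r - 15)/(4*(r^2 - 2*r - 3))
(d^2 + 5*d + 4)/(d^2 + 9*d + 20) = (d + 1)/(d + 5)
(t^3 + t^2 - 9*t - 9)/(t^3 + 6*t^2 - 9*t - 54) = (t + 1)/(t + 6)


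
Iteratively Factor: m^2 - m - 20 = (m + 4)*(m - 5)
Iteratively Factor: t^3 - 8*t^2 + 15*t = (t - 3)*(t^2 - 5*t) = (t - 5)*(t - 3)*(t)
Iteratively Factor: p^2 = (p)*(p)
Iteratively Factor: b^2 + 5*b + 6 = (b + 3)*(b + 2)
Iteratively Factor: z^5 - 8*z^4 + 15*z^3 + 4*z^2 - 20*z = (z + 1)*(z^4 - 9*z^3 + 24*z^2 - 20*z) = (z - 2)*(z + 1)*(z^3 - 7*z^2 + 10*z) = (z - 2)^2*(z + 1)*(z^2 - 5*z) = (z - 5)*(z - 2)^2*(z + 1)*(z)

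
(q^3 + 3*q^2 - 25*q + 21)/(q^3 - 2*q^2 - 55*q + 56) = (q - 3)/(q - 8)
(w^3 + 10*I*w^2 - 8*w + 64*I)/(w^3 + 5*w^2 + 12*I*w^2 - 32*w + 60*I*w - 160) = (w - 2*I)/(w + 5)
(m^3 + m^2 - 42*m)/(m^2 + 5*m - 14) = m*(m - 6)/(m - 2)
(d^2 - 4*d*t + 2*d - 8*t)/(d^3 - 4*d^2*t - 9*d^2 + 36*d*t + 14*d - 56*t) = (d + 2)/(d^2 - 9*d + 14)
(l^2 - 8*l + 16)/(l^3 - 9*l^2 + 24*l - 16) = 1/(l - 1)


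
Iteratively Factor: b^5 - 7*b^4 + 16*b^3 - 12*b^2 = (b - 2)*(b^4 - 5*b^3 + 6*b^2) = (b - 3)*(b - 2)*(b^3 - 2*b^2) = b*(b - 3)*(b - 2)*(b^2 - 2*b) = b^2*(b - 3)*(b - 2)*(b - 2)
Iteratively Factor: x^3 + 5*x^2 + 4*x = (x + 4)*(x^2 + x) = (x + 1)*(x + 4)*(x)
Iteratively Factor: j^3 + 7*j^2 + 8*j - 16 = (j + 4)*(j^2 + 3*j - 4) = (j - 1)*(j + 4)*(j + 4)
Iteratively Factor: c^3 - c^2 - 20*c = (c + 4)*(c^2 - 5*c) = (c - 5)*(c + 4)*(c)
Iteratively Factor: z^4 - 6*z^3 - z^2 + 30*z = (z + 2)*(z^3 - 8*z^2 + 15*z) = (z - 5)*(z + 2)*(z^2 - 3*z) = z*(z - 5)*(z + 2)*(z - 3)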